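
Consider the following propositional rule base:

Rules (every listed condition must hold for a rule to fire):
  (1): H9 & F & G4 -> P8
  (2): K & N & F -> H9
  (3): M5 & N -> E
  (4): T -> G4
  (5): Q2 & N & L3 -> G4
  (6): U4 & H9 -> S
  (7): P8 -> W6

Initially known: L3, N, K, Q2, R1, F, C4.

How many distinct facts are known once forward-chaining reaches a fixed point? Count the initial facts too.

Round 1 — (2), (5), derive H9, G4.
Round 2 — (1), derive P8.
Round 3 — (7), derive W6.
Closure: {C4, F, G4, H9, K, L3, N, P8, Q2, R1, W6} — 11 facts.

11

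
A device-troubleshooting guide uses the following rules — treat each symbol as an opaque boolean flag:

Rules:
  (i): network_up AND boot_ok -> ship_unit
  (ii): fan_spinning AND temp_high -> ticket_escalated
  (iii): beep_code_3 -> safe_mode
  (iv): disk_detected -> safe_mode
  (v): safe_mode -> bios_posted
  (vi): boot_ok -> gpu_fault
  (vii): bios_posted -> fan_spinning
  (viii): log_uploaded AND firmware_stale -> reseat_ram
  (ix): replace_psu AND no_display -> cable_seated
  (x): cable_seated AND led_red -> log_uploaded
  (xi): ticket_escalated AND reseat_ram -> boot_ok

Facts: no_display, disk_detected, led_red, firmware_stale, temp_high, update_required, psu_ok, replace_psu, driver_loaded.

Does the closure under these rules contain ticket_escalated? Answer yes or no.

yes

Round 1 — (iv), (ix), derive safe_mode, cable_seated.
Round 2 — (v), (x), derive bios_posted, log_uploaded.
Round 3 — (vii), (viii), derive fan_spinning, reseat_ram.
Round 4 — (ii), derive ticket_escalated.
Round 5 — (xi), derive boot_ok.
Round 6 — (vi), derive gpu_fault.
ticket_escalated appears in round 4, so it is derivable.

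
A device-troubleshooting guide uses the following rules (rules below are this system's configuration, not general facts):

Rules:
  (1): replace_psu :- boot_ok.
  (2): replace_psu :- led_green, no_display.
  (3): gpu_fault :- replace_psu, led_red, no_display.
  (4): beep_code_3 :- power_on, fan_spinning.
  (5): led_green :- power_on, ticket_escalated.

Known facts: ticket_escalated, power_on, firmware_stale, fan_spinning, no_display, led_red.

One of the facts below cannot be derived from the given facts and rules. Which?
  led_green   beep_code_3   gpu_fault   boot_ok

Round 1: (4) [beep_code_3 :- power_on, fan_spinning.]; (5) [led_green :- power_on, ticket_escalated.]. Adds beep_code_3, led_green.
Round 2: (2) [replace_psu :- led_green, no_display.]. Adds replace_psu.
Round 3: (3) [gpu_fault :- replace_psu, led_red, no_display.]. Adds gpu_fault.
Derived: beep_code_3 (round 1), gpu_fault (round 3), led_green (round 1). boot_ok never appears in any round.

boot_ok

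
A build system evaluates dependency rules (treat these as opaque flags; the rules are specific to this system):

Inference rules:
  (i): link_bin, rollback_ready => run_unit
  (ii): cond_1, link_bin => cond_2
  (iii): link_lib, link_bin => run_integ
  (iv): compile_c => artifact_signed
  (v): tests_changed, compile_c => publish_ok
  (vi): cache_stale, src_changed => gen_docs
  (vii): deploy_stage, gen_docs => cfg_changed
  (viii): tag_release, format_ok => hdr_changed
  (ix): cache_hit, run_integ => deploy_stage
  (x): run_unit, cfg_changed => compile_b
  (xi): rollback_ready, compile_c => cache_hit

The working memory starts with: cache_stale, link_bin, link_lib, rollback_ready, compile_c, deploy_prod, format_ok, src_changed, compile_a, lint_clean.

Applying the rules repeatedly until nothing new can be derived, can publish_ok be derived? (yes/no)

Round 1 — (i), (iii), (iv), (vi), (xi), derive run_unit, run_integ, artifact_signed, gen_docs, cache_hit.
Round 2 — (ix), derive deploy_stage.
Round 3 — (vii), derive cfg_changed.
Round 4 — (x), derive compile_b.
Fixed point reached. publish_ok is concluded only by (v); (v) needs tests_changed (never derived).

no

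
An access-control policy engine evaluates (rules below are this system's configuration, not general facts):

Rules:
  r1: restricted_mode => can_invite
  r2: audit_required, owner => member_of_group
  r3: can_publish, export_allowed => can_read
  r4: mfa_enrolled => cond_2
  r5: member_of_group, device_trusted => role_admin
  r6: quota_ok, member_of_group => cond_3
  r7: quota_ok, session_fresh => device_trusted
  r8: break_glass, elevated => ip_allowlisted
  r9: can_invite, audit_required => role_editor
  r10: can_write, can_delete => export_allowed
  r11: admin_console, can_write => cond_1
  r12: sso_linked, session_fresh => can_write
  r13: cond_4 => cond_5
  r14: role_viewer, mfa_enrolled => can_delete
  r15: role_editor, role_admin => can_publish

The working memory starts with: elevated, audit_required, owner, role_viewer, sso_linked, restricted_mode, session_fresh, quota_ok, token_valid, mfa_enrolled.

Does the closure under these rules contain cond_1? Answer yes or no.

no

[1] r1 [restricted_mode => can_invite]; r2 [audit_required, owner => member_of_group]; r4 [mfa_enrolled => cond_2]; r7 [quota_ok, session_fresh => device_trusted]; r12 [sso_linked, session_fresh => can_write]; r14 [role_viewer, mfa_enrolled => can_delete]. ⇒ new: can_invite, member_of_group, cond_2, device_trusted, can_write, can_delete.
[2] r5 [member_of_group, device_trusted => role_admin]; r6 [quota_ok, member_of_group => cond_3]; r9 [can_invite, audit_required => role_editor]; r10 [can_write, can_delete => export_allowed]. ⇒ new: role_admin, cond_3, role_editor, export_allowed.
[3] r15 [role_editor, role_admin => can_publish]. ⇒ new: can_publish.
[4] r3 [can_publish, export_allowed => can_read]. ⇒ new: can_read.
Fixed point reached. cond_1 is concluded only by r11; r11 needs admin_console (never derived).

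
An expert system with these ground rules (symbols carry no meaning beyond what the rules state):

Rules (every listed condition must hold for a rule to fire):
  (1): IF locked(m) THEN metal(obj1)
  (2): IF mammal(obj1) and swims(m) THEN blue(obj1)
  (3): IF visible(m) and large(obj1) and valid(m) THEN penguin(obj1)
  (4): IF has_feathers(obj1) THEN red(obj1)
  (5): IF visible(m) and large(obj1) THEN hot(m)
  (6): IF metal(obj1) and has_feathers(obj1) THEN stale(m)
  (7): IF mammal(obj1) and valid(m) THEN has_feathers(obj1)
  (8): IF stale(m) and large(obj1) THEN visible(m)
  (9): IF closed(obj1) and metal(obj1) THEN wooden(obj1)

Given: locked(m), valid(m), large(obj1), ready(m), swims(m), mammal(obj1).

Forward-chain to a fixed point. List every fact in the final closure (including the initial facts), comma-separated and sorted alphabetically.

Round 1: (1) [IF locked(m) THEN metal(obj1)]; (2) [IF mammal(obj1) and swims(m) THEN blue(obj1)]; (7) [IF mammal(obj1) and valid(m) THEN has_feathers(obj1)]. Adds metal(obj1), blue(obj1), has_feathers(obj1).
Round 2: (4) [IF has_feathers(obj1) THEN red(obj1)]; (6) [IF metal(obj1) and has_feathers(obj1) THEN stale(m)]. Adds red(obj1), stale(m).
Round 3: (8) [IF stale(m) and large(obj1) THEN visible(m)]. Adds visible(m).
Round 4: (3) [IF visible(m) and large(obj1) and valid(m) THEN penguin(obj1)]; (5) [IF visible(m) and large(obj1) THEN hot(m)]. Adds penguin(obj1), hot(m).

blue(obj1), has_feathers(obj1), hot(m), large(obj1), locked(m), mammal(obj1), metal(obj1), penguin(obj1), ready(m), red(obj1), stale(m), swims(m), valid(m), visible(m)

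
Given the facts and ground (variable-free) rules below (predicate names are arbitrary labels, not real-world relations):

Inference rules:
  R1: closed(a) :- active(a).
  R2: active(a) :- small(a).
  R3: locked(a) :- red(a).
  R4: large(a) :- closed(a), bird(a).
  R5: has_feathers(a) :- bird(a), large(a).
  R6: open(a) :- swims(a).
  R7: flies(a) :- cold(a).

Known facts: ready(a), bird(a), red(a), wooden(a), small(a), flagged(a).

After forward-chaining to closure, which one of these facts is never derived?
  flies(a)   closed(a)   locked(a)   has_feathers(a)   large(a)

[1] R2 [active(a) :- small(a).]; R3 [locked(a) :- red(a).]. ⇒ new: active(a), locked(a).
[2] R1 [closed(a) :- active(a).]. ⇒ new: closed(a).
[3] R4 [large(a) :- closed(a), bird(a).]. ⇒ new: large(a).
[4] R5 [has_feathers(a) :- bird(a), large(a).]. ⇒ new: has_feathers(a).
Derived: large(a) (round 3), closed(a) (round 2), has_feathers(a) (round 4), locked(a) (round 1). flies(a) never appears in any round.

flies(a)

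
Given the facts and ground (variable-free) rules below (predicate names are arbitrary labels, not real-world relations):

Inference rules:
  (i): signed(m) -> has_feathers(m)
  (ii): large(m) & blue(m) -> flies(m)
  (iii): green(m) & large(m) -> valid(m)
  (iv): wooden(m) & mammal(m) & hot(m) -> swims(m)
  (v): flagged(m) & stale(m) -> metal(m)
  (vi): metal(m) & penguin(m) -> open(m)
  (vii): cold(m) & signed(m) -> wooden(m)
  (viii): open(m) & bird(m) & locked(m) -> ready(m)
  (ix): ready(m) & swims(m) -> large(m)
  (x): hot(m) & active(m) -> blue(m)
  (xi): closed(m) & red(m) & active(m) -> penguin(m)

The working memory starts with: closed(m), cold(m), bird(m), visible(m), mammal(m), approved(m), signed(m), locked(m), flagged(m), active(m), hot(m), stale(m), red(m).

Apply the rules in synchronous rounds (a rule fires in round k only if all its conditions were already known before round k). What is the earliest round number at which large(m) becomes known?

[1] (i) [signed(m) -> has_feathers(m)]; (v) [flagged(m) & stale(m) -> metal(m)]; (vii) [cold(m) & signed(m) -> wooden(m)]; (x) [hot(m) & active(m) -> blue(m)]; (xi) [closed(m) & red(m) & active(m) -> penguin(m)]. ⇒ new: has_feathers(m), metal(m), wooden(m), blue(m), penguin(m).
[2] (iv) [wooden(m) & mammal(m) & hot(m) -> swims(m)]; (vi) [metal(m) & penguin(m) -> open(m)]. ⇒ new: swims(m), open(m).
[3] (viii) [open(m) & bird(m) & locked(m) -> ready(m)]. ⇒ new: ready(m).
[4] (ix) [ready(m) & swims(m) -> large(m)]. ⇒ new: large(m).
large(m) first appears in round 4.

4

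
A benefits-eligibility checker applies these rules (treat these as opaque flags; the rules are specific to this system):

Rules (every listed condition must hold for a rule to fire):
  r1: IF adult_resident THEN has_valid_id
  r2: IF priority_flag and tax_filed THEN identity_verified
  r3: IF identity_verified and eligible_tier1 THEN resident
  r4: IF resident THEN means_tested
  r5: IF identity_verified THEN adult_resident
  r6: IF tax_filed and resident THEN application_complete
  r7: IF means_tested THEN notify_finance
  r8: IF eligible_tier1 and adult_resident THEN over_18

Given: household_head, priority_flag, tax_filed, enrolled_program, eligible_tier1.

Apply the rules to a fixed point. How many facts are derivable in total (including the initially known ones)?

Round 1: r2 [IF priority_flag and tax_filed THEN identity_verified]. Adds identity_verified.
Round 2: r3 [IF identity_verified and eligible_tier1 THEN resident]; r5 [IF identity_verified THEN adult_resident]. Adds resident, adult_resident.
Round 3: r1 [IF adult_resident THEN has_valid_id]; r4 [IF resident THEN means_tested]; r6 [IF tax_filed and resident THEN application_complete]; r8 [IF eligible_tier1 and adult_resident THEN over_18]. Adds has_valid_id, means_tested, application_complete, over_18.
Round 4: r7 [IF means_tested THEN notify_finance]. Adds notify_finance.
Closure: {adult_resident, application_complete, eligible_tier1, enrolled_program, has_valid_id, household_head, identity_verified, means_tested, notify_finance, over_18, priority_flag, resident, tax_filed} — 13 facts.

13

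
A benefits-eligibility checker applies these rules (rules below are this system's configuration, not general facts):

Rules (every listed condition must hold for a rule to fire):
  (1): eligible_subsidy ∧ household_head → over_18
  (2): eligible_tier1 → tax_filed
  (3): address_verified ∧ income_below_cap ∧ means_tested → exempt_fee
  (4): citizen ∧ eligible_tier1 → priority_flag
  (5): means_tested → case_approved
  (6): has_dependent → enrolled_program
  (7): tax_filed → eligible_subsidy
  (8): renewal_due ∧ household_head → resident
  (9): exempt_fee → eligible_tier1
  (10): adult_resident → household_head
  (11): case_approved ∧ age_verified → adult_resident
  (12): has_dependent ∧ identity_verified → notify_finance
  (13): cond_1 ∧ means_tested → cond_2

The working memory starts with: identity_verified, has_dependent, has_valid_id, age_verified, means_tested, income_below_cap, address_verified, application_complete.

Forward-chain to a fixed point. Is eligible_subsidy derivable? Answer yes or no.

yes

[1] (3) [address_verified ∧ income_below_cap ∧ means_tested → exempt_fee]; (5) [means_tested → case_approved]; (6) [has_dependent → enrolled_program]; (12) [has_dependent ∧ identity_verified → notify_finance]. ⇒ new: exempt_fee, case_approved, enrolled_program, notify_finance.
[2] (9) [exempt_fee → eligible_tier1]; (11) [case_approved ∧ age_verified → adult_resident]. ⇒ new: eligible_tier1, adult_resident.
[3] (2) [eligible_tier1 → tax_filed]; (10) [adult_resident → household_head]. ⇒ new: tax_filed, household_head.
[4] (7) [tax_filed → eligible_subsidy]. ⇒ new: eligible_subsidy.
[5] (1) [eligible_subsidy ∧ household_head → over_18]. ⇒ new: over_18.
eligible_subsidy appears in round 4, so it is derivable.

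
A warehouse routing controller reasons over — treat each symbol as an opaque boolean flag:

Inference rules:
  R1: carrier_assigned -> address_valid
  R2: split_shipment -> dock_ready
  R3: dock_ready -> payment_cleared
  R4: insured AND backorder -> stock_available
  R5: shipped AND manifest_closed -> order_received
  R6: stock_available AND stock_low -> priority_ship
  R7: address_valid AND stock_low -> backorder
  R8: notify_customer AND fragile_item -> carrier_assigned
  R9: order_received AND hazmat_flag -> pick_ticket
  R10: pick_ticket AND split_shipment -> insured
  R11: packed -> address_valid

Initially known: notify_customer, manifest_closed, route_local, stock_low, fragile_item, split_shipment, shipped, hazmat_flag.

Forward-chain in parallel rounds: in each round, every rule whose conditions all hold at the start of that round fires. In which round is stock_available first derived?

4

Round 1: R2 [split_shipment -> dock_ready]; R5 [shipped AND manifest_closed -> order_received]; R8 [notify_customer AND fragile_item -> carrier_assigned]. Adds dock_ready, order_received, carrier_assigned.
Round 2: R1 [carrier_assigned -> address_valid]; R3 [dock_ready -> payment_cleared]; R9 [order_received AND hazmat_flag -> pick_ticket]. Adds address_valid, payment_cleared, pick_ticket.
Round 3: R7 [address_valid AND stock_low -> backorder]; R10 [pick_ticket AND split_shipment -> insured]. Adds backorder, insured.
Round 4: R4 [insured AND backorder -> stock_available]. Adds stock_available.
stock_available first appears in round 4.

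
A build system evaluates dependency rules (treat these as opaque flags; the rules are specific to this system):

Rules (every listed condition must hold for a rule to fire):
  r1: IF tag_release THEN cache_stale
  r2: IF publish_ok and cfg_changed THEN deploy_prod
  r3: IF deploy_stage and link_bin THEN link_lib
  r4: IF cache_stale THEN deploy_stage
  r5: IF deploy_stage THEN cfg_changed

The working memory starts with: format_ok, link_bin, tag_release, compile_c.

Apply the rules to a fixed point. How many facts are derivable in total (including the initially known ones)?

8

[1] r1 [IF tag_release THEN cache_stale]. ⇒ new: cache_stale.
[2] r4 [IF cache_stale THEN deploy_stage]. ⇒ new: deploy_stage.
[3] r3 [IF deploy_stage and link_bin THEN link_lib]; r5 [IF deploy_stage THEN cfg_changed]. ⇒ new: link_lib, cfg_changed.
Closure: {cache_stale, cfg_changed, compile_c, deploy_stage, format_ok, link_bin, link_lib, tag_release} — 8 facts.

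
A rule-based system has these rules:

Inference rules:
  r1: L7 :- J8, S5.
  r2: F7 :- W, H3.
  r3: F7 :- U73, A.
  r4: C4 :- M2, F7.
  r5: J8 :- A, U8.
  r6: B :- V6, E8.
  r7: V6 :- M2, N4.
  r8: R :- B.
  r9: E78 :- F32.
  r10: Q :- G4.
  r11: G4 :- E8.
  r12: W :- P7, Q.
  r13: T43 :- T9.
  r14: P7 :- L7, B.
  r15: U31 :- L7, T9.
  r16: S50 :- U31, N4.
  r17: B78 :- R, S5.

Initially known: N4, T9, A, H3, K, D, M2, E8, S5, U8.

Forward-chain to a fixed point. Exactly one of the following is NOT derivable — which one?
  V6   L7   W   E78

Round 1: r5 [J8 :- A, U8.]; r7 [V6 :- M2, N4.]; r11 [G4 :- E8.]; r13 [T43 :- T9.]. Adds J8, V6, G4, T43.
Round 2: r1 [L7 :- J8, S5.]; r6 [B :- V6, E8.]; r10 [Q :- G4.]. Adds L7, B, Q.
Round 3: r8 [R :- B.]; r14 [P7 :- L7, B.]; r15 [U31 :- L7, T9.]. Adds R, P7, U31.
Round 4: r12 [W :- P7, Q.]; r16 [S50 :- U31, N4.]; r17 [B78 :- R, S5.]. Adds W, S50, B78.
Round 5: r2 [F7 :- W, H3.]. Adds F7.
Round 6: r4 [C4 :- M2, F7.]. Adds C4.
Derived: W (round 4), L7 (round 2), V6 (round 1). E78 never appears in any round.

E78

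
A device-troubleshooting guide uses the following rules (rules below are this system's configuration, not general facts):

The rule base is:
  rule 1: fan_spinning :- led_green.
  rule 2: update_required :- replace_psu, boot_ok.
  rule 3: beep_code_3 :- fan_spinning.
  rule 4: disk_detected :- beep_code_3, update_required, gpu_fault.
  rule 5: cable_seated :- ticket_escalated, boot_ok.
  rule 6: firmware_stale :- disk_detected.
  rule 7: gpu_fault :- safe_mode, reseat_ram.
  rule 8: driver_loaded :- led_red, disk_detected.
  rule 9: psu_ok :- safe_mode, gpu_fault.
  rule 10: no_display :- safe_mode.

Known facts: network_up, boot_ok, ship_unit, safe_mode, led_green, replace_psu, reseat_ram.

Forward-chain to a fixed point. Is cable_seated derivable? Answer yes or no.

Round 1: rule 1 [fan_spinning :- led_green.]; rule 2 [update_required :- replace_psu, boot_ok.]; rule 7 [gpu_fault :- safe_mode, reseat_ram.]; rule 10 [no_display :- safe_mode.]. New: fan_spinning, update_required, gpu_fault, no_display.
Round 2: rule 3 [beep_code_3 :- fan_spinning.]; rule 9 [psu_ok :- safe_mode, gpu_fault.]. New: beep_code_3, psu_ok.
Round 3: rule 4 [disk_detected :- beep_code_3, update_required, gpu_fault.]. New: disk_detected.
Round 4: rule 6 [firmware_stale :- disk_detected.]. New: firmware_stale.
Fixed point reached. cable_seated is concluded only by rule 5; rule 5 needs ticket_escalated (never derived).

no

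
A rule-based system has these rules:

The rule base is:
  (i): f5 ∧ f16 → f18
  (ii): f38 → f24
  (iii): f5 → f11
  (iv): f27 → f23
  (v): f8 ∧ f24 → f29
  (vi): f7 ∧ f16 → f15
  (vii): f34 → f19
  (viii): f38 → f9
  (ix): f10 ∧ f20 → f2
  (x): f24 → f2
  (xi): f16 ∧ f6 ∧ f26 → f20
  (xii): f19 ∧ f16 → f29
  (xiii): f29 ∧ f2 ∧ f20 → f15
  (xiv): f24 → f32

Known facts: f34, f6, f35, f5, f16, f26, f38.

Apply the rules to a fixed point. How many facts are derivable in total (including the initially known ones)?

17

[1] (i) [f5 ∧ f16 → f18]; (ii) [f38 → f24]; (iii) [f5 → f11]; (vii) [f34 → f19]; (viii) [f38 → f9]; (xi) [f16 ∧ f6 ∧ f26 → f20]. ⇒ new: f18, f24, f11, f19, f9, f20.
[2] (x) [f24 → f2]; (xii) [f19 ∧ f16 → f29]; (xiv) [f24 → f32]. ⇒ new: f2, f29, f32.
[3] (xiii) [f29 ∧ f2 ∧ f20 → f15]. ⇒ new: f15.
Closure: {f11, f15, f16, f18, f19, f2, f20, f24, f26, f29, f32, f34, f35, f38, f5, f6, f9} — 17 facts.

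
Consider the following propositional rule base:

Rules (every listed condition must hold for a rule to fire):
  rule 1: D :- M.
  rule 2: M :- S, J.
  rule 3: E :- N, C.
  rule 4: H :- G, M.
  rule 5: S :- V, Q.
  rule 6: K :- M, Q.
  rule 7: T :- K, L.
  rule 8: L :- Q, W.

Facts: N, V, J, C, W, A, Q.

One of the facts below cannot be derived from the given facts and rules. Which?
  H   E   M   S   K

Round 1 fires rule 3, rule 5, rule 8, giving E, S, L.
Round 2 fires rule 2, giving M.
Round 3 fires rule 1, rule 6, giving D, K.
Round 4 fires rule 7, giving T.
Derived: S (round 1), K (round 3), M (round 2), E (round 1). H never appears in any round.

H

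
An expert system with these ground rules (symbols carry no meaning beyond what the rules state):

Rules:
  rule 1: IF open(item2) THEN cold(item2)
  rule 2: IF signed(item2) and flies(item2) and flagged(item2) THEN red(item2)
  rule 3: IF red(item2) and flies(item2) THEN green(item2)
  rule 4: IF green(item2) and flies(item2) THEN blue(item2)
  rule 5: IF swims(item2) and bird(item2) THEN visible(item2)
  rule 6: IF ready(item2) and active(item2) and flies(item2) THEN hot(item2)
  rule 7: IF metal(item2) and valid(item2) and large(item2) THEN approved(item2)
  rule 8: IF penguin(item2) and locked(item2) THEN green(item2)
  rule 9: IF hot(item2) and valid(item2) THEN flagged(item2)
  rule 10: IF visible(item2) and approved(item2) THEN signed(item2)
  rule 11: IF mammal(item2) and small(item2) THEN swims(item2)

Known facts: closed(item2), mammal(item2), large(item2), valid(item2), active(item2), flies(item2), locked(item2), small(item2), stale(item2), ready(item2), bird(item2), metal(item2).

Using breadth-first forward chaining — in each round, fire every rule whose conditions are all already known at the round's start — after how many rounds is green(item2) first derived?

Round 1: rule 6 [IF ready(item2) and active(item2) and flies(item2) THEN hot(item2)]; rule 7 [IF metal(item2) and valid(item2) and large(item2) THEN approved(item2)]; rule 11 [IF mammal(item2) and small(item2) THEN swims(item2)]. New: hot(item2), approved(item2), swims(item2).
Round 2: rule 5 [IF swims(item2) and bird(item2) THEN visible(item2)]; rule 9 [IF hot(item2) and valid(item2) THEN flagged(item2)]. New: visible(item2), flagged(item2).
Round 3: rule 10 [IF visible(item2) and approved(item2) THEN signed(item2)]. New: signed(item2).
Round 4: rule 2 [IF signed(item2) and flies(item2) and flagged(item2) THEN red(item2)]. New: red(item2).
Round 5: rule 3 [IF red(item2) and flies(item2) THEN green(item2)]. New: green(item2).
green(item2) first appears in round 5.

5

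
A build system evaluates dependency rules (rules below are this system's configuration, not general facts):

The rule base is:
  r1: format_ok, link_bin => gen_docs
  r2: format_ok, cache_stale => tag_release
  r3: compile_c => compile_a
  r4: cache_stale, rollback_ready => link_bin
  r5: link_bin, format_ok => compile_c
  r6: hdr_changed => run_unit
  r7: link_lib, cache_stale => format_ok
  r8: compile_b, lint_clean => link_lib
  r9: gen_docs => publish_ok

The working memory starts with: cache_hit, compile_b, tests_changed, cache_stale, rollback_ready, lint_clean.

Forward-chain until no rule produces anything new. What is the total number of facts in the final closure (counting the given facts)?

[1] r4 [cache_stale, rollback_ready => link_bin]; r8 [compile_b, lint_clean => link_lib]. ⇒ new: link_bin, link_lib.
[2] r7 [link_lib, cache_stale => format_ok]. ⇒ new: format_ok.
[3] r1 [format_ok, link_bin => gen_docs]; r2 [format_ok, cache_stale => tag_release]; r5 [link_bin, format_ok => compile_c]. ⇒ new: gen_docs, tag_release, compile_c.
[4] r3 [compile_c => compile_a]; r9 [gen_docs => publish_ok]. ⇒ new: compile_a, publish_ok.
Closure: {cache_hit, cache_stale, compile_a, compile_b, compile_c, format_ok, gen_docs, link_bin, link_lib, lint_clean, publish_ok, rollback_ready, tag_release, tests_changed} — 14 facts.

14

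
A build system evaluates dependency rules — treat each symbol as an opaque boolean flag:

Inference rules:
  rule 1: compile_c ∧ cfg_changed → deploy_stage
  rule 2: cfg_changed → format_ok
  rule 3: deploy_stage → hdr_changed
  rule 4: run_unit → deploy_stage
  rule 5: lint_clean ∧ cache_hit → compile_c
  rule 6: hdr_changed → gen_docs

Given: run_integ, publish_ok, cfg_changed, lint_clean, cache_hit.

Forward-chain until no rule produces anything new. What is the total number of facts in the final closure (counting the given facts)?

[1] rule 2 [cfg_changed → format_ok]; rule 5 [lint_clean ∧ cache_hit → compile_c]. ⇒ new: format_ok, compile_c.
[2] rule 1 [compile_c ∧ cfg_changed → deploy_stage]. ⇒ new: deploy_stage.
[3] rule 3 [deploy_stage → hdr_changed]. ⇒ new: hdr_changed.
[4] rule 6 [hdr_changed → gen_docs]. ⇒ new: gen_docs.
Closure: {cache_hit, cfg_changed, compile_c, deploy_stage, format_ok, gen_docs, hdr_changed, lint_clean, publish_ok, run_integ} — 10 facts.

10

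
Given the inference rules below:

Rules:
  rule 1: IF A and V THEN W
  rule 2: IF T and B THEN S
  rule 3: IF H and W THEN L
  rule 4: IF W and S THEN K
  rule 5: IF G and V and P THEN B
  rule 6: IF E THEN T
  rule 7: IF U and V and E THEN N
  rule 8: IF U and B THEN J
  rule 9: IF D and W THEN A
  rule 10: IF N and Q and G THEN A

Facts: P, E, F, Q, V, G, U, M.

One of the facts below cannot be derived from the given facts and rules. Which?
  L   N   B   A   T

Round 1: rule 5 [IF G and V and P THEN B]; rule 6 [IF E THEN T]; rule 7 [IF U and V and E THEN N]. Adds B, T, N.
Round 2: rule 2 [IF T and B THEN S]; rule 8 [IF U and B THEN J]; rule 10 [IF N and Q and G THEN A]. Adds S, J, A.
Round 3: rule 1 [IF A and V THEN W]. Adds W.
Round 4: rule 4 [IF W and S THEN K]. Adds K.
Derived: N (round 1), T (round 1), B (round 1), A (round 2). L never appears in any round.

L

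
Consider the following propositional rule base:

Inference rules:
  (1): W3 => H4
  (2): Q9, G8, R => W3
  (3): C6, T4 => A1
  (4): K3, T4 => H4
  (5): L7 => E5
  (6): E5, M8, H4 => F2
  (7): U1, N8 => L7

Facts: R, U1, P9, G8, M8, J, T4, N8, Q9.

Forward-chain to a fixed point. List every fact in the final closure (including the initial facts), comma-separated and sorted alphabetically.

Round 1: (2) [Q9, G8, R => W3]; (7) [U1, N8 => L7]. New: W3, L7.
Round 2: (1) [W3 => H4]; (5) [L7 => E5]. New: H4, E5.
Round 3: (6) [E5, M8, H4 => F2]. New: F2.

E5, F2, G8, H4, J, L7, M8, N8, P9, Q9, R, T4, U1, W3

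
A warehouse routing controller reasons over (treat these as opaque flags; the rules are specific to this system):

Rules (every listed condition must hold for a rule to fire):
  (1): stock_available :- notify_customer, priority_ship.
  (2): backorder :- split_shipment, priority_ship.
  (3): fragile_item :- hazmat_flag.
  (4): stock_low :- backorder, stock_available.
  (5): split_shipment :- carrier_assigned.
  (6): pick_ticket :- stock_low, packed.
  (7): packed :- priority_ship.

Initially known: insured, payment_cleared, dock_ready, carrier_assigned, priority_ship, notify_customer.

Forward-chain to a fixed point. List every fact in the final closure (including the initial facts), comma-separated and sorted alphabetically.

Round 1: (1) [stock_available :- notify_customer, priority_ship.]; (5) [split_shipment :- carrier_assigned.]; (7) [packed :- priority_ship.]. New: stock_available, split_shipment, packed.
Round 2: (2) [backorder :- split_shipment, priority_ship.]. New: backorder.
Round 3: (4) [stock_low :- backorder, stock_available.]. New: stock_low.
Round 4: (6) [pick_ticket :- stock_low, packed.]. New: pick_ticket.

backorder, carrier_assigned, dock_ready, insured, notify_customer, packed, payment_cleared, pick_ticket, priority_ship, split_shipment, stock_available, stock_low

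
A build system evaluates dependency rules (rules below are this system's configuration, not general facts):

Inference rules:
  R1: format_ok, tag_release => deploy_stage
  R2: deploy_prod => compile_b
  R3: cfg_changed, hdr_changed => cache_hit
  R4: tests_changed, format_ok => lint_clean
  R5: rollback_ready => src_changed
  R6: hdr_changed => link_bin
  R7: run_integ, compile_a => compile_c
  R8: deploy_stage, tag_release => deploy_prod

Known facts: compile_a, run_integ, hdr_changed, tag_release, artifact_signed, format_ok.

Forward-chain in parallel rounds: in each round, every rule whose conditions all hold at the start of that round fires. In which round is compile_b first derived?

[1] R1 [format_ok, tag_release => deploy_stage]; R6 [hdr_changed => link_bin]; R7 [run_integ, compile_a => compile_c]. ⇒ new: deploy_stage, link_bin, compile_c.
[2] R8 [deploy_stage, tag_release => deploy_prod]. ⇒ new: deploy_prod.
[3] R2 [deploy_prod => compile_b]. ⇒ new: compile_b.
compile_b first appears in round 3.

3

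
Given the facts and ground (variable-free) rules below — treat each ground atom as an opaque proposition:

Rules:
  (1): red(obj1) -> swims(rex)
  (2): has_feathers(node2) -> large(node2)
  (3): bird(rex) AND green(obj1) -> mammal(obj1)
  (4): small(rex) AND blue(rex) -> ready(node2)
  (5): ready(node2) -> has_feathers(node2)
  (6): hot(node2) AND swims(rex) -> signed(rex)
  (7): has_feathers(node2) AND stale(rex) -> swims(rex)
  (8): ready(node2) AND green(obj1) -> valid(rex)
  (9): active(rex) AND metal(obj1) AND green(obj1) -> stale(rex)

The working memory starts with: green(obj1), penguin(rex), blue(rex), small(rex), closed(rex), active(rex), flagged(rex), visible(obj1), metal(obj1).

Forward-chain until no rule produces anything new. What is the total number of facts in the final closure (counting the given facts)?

15

Round 1 fires (4), (9), giving ready(node2), stale(rex).
Round 2 fires (5), (8), giving has_feathers(node2), valid(rex).
Round 3 fires (2), (7), giving large(node2), swims(rex).
Closure: {active(rex), blue(rex), closed(rex), flagged(rex), green(obj1), has_feathers(node2), large(node2), metal(obj1), penguin(rex), ready(node2), small(rex), stale(rex), swims(rex), valid(rex), visible(obj1)} — 15 facts.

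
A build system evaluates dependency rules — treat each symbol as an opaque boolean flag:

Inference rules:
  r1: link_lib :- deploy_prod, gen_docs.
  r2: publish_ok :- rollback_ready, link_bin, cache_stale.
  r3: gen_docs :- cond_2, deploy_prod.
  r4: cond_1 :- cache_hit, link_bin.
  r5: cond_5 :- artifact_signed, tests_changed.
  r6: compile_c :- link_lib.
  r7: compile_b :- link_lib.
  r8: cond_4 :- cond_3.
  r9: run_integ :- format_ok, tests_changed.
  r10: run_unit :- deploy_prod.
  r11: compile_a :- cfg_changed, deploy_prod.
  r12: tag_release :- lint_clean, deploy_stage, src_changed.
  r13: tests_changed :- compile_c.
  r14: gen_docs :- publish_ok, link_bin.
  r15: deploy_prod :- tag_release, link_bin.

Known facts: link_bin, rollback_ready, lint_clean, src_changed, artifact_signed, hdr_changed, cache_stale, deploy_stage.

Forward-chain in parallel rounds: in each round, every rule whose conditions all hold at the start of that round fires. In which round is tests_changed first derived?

Round 1: r2 [publish_ok :- rollback_ready, link_bin, cache_stale.]; r12 [tag_release :- lint_clean, deploy_stage, src_changed.]. New: publish_ok, tag_release.
Round 2: r14 [gen_docs :- publish_ok, link_bin.]; r15 [deploy_prod :- tag_release, link_bin.]. New: gen_docs, deploy_prod.
Round 3: r1 [link_lib :- deploy_prod, gen_docs.]; r10 [run_unit :- deploy_prod.]. New: link_lib, run_unit.
Round 4: r6 [compile_c :- link_lib.]; r7 [compile_b :- link_lib.]. New: compile_c, compile_b.
Round 5: r13 [tests_changed :- compile_c.]. New: tests_changed.
tests_changed first appears in round 5.

5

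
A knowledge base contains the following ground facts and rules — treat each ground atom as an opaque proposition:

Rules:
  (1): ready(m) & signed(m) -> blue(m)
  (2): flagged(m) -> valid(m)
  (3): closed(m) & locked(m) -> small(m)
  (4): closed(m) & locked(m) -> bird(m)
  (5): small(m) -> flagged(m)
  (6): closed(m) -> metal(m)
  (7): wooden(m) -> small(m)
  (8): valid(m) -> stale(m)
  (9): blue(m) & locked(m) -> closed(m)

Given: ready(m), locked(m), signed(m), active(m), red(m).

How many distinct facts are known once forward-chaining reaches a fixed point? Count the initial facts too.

13

Round 1: (1) [ready(m) & signed(m) -> blue(m)]. New: blue(m).
Round 2: (9) [blue(m) & locked(m) -> closed(m)]. New: closed(m).
Round 3: (3) [closed(m) & locked(m) -> small(m)]; (4) [closed(m) & locked(m) -> bird(m)]; (6) [closed(m) -> metal(m)]. New: small(m), bird(m), metal(m).
Round 4: (5) [small(m) -> flagged(m)]. New: flagged(m).
Round 5: (2) [flagged(m) -> valid(m)]. New: valid(m).
Round 6: (8) [valid(m) -> stale(m)]. New: stale(m).
Closure: {active(m), bird(m), blue(m), closed(m), flagged(m), locked(m), metal(m), ready(m), red(m), signed(m), small(m), stale(m), valid(m)} — 13 facts.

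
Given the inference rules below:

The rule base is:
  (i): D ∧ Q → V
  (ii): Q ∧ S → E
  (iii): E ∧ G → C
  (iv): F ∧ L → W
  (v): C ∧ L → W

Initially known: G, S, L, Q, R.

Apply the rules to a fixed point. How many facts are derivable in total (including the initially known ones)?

[1] (ii) [Q ∧ S → E]. ⇒ new: E.
[2] (iii) [E ∧ G → C]. ⇒ new: C.
[3] (v) [C ∧ L → W]. ⇒ new: W.
Closure: {C, E, G, L, Q, R, S, W} — 8 facts.

8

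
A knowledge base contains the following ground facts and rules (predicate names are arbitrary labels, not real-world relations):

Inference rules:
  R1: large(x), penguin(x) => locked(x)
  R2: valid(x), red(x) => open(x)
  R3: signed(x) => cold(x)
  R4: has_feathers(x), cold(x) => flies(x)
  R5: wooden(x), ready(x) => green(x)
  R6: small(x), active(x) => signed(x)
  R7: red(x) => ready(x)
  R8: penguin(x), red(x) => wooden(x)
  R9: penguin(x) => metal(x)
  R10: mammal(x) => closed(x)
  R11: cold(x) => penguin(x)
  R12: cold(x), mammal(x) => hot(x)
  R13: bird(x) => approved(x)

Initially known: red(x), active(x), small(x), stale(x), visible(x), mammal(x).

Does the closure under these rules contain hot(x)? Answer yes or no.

Round 1 fires R6, R7, R10, giving signed(x), ready(x), closed(x).
Round 2 fires R3, giving cold(x).
Round 3 fires R11, R12, giving penguin(x), hot(x).
Round 4 fires R8, R9, giving wooden(x), metal(x).
Round 5 fires R5, giving green(x).
hot(x) appears in round 3, so it is derivable.

yes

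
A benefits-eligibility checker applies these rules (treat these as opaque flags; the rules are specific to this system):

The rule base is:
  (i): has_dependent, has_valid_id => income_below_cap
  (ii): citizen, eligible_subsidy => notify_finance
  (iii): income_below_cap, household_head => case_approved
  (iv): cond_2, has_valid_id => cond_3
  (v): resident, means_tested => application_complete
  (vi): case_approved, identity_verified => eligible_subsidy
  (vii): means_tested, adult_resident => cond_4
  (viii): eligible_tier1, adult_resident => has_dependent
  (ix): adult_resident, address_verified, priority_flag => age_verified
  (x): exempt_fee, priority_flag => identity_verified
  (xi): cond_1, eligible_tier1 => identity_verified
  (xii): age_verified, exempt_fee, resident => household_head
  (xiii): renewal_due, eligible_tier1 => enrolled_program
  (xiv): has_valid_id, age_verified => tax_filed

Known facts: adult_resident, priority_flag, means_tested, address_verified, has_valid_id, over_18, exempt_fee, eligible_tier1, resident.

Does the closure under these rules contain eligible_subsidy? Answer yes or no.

yes

Round 1: (v) [resident, means_tested => application_complete]; (vii) [means_tested, adult_resident => cond_4]; (viii) [eligible_tier1, adult_resident => has_dependent]; (ix) [adult_resident, address_verified, priority_flag => age_verified]; (x) [exempt_fee, priority_flag => identity_verified]. New: application_complete, cond_4, has_dependent, age_verified, identity_verified.
Round 2: (i) [has_dependent, has_valid_id => income_below_cap]; (xii) [age_verified, exempt_fee, resident => household_head]; (xiv) [has_valid_id, age_verified => tax_filed]. New: income_below_cap, household_head, tax_filed.
Round 3: (iii) [income_below_cap, household_head => case_approved]. New: case_approved.
Round 4: (vi) [case_approved, identity_verified => eligible_subsidy]. New: eligible_subsidy.
eligible_subsidy appears in round 4, so it is derivable.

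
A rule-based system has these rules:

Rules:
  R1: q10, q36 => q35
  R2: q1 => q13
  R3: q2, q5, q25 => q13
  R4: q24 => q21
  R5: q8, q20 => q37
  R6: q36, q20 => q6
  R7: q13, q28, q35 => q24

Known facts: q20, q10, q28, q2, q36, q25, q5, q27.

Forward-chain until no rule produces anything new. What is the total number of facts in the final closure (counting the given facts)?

Round 1: R1 [q10, q36 => q35]; R3 [q2, q5, q25 => q13]; R6 [q36, q20 => q6]. Adds q35, q13, q6.
Round 2: R7 [q13, q28, q35 => q24]. Adds q24.
Round 3: R4 [q24 => q21]. Adds q21.
Closure: {q10, q13, q2, q20, q21, q24, q25, q27, q28, q35, q36, q5, q6} — 13 facts.

13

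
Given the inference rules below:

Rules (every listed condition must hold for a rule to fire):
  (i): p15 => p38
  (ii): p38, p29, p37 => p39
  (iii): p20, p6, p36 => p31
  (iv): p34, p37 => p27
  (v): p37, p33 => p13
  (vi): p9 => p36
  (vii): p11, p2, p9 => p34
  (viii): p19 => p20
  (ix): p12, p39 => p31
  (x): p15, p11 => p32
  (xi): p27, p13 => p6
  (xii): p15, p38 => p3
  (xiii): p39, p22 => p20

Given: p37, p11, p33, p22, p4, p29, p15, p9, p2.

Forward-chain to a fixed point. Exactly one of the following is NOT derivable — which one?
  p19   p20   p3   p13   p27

Round 1 — (i), (v), (vi), (vii), (x), derive p38, p13, p36, p34, p32.
Round 2 — (ii), (iv), (xii), derive p39, p27, p3.
Round 3 — (xi), (xiii), derive p6, p20.
Round 4 — (iii), derive p31.
Derived: p13 (round 1), p20 (round 3), p3 (round 2), p27 (round 2). p19 never appears in any round.

p19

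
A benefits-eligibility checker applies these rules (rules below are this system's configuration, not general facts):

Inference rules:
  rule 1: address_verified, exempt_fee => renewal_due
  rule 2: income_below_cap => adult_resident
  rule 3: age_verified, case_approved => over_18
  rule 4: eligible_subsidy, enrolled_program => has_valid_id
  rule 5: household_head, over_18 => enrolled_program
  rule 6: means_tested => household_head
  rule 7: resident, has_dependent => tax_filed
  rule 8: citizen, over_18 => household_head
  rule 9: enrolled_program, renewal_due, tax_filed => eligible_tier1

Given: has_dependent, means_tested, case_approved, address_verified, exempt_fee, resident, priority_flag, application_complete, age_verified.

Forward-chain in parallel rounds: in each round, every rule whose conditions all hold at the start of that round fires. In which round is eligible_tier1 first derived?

3

Round 1: rule 1 [address_verified, exempt_fee => renewal_due]; rule 3 [age_verified, case_approved => over_18]; rule 6 [means_tested => household_head]; rule 7 [resident, has_dependent => tax_filed]. Adds renewal_due, over_18, household_head, tax_filed.
Round 2: rule 5 [household_head, over_18 => enrolled_program]. Adds enrolled_program.
Round 3: rule 9 [enrolled_program, renewal_due, tax_filed => eligible_tier1]. Adds eligible_tier1.
eligible_tier1 first appears in round 3.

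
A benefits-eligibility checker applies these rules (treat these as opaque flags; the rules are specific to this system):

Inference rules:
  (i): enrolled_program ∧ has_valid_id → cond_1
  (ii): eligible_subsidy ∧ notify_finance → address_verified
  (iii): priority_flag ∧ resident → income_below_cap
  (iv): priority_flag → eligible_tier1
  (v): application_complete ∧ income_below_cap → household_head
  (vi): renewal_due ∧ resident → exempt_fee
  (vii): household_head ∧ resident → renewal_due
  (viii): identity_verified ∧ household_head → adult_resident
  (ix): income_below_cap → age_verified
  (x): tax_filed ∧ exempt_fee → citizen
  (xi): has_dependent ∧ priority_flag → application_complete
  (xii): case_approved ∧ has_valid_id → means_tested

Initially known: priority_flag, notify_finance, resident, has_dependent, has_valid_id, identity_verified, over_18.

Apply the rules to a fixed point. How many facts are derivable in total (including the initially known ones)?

Round 1 fires (iii), (iv), (xi), giving income_below_cap, eligible_tier1, application_complete.
Round 2 fires (v), (ix), giving household_head, age_verified.
Round 3 fires (vii), (viii), giving renewal_due, adult_resident.
Round 4 fires (vi), giving exempt_fee.
Closure: {adult_resident, age_verified, application_complete, eligible_tier1, exempt_fee, has_dependent, has_valid_id, household_head, identity_verified, income_below_cap, notify_finance, over_18, priority_flag, renewal_due, resident} — 15 facts.

15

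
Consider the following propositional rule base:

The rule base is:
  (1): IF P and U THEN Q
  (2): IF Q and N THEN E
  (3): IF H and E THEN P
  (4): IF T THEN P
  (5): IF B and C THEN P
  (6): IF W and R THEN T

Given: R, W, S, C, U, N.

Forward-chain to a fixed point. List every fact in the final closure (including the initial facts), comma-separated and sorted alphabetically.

Round 1: (6) [IF W and R THEN T]. Adds T.
Round 2: (4) [IF T THEN P]. Adds P.
Round 3: (1) [IF P and U THEN Q]. Adds Q.
Round 4: (2) [IF Q and N THEN E]. Adds E.

C, E, N, P, Q, R, S, T, U, W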